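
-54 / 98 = -27 / 49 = -0.55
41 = 41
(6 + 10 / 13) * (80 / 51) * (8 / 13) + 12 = 159748 / 8619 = 18.53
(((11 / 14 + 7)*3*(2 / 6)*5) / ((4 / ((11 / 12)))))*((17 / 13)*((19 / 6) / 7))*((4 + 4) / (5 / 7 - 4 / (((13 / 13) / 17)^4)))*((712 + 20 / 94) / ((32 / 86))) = -66361850335 / 274343848896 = -0.24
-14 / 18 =-7 / 9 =-0.78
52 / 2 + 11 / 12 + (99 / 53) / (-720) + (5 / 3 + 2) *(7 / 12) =29.05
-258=-258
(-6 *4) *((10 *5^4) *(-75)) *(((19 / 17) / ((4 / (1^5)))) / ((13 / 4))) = 967194.57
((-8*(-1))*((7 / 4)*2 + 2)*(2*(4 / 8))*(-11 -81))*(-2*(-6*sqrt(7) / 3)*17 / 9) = -275264*sqrt(7) / 9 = -80920.01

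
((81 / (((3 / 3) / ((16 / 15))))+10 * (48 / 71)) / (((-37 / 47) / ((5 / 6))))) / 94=-2756 / 2627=-1.05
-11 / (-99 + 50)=11 / 49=0.22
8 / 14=4 / 7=0.57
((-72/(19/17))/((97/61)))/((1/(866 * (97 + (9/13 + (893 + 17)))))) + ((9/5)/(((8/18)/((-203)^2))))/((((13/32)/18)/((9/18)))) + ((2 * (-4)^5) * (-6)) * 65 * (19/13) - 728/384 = -175314843903713/5750160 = -30488689.69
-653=-653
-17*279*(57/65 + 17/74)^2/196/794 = -134389722447/3600532426400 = -0.04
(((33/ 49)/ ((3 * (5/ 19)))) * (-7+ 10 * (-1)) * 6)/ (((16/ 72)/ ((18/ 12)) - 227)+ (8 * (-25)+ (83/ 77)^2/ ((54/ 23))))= 139291812/ 682525015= 0.20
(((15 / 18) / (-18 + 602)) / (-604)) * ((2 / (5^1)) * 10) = -5 / 529104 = -0.00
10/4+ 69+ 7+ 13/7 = 1125/14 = 80.36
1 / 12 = 0.08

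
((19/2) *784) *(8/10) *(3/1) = 89376/5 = 17875.20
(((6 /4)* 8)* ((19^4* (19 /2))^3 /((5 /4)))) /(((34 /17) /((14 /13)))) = 637607335254741528558 /65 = 9809343619303715823.97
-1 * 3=-3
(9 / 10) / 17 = 9 / 170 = 0.05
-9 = -9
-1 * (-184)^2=-33856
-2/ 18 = -1/ 9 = -0.11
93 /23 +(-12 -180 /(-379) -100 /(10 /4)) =-413897 /8717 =-47.48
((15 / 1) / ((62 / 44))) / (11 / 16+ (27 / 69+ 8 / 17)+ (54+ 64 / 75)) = 154836000 / 820388929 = 0.19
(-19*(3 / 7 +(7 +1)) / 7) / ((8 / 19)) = -21299 / 392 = -54.33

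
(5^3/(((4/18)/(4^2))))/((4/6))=13500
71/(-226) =-71/226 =-0.31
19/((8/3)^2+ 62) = 171/622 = 0.27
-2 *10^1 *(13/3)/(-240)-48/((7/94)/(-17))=2761435/252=10958.08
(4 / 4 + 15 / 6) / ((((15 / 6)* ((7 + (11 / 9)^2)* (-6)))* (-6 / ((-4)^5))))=-1008 / 215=-4.69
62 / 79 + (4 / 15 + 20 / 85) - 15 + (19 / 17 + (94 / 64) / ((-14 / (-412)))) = 69103289 / 2256240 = 30.63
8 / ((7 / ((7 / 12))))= 2 / 3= 0.67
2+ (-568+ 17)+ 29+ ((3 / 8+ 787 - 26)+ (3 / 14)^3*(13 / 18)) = 1324705 / 5488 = 241.38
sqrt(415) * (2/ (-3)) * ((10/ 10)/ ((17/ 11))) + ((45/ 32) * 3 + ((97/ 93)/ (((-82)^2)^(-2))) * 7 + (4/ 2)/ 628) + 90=154232159163599/ 467232 - 22 * sqrt(415)/ 51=330097585.48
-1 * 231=-231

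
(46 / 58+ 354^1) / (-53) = -10289 / 1537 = -6.69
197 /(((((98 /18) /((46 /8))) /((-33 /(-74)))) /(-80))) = -13457070 /1813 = -7422.54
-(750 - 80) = -670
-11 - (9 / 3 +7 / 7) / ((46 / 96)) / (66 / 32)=-3807 / 253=-15.05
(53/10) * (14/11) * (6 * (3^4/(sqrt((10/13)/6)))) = 180306 * sqrt(195)/275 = 9155.77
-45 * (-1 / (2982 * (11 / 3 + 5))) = 45 / 25844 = 0.00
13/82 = 0.16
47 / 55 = 0.85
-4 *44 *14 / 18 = -1232 / 9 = -136.89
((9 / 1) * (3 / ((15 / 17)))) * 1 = 153 / 5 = 30.60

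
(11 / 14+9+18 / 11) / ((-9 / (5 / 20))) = -1759 / 5544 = -0.32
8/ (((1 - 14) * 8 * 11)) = -1/ 143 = -0.01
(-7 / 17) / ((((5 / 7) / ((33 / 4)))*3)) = -539 / 340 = -1.59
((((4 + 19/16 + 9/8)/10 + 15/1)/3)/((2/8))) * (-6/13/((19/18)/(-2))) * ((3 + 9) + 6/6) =22509/95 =236.94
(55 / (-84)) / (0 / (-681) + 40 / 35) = -55 / 96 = -0.57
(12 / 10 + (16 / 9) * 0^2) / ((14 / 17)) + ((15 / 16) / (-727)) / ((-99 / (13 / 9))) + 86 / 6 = 1909302019 / 120914640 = 15.79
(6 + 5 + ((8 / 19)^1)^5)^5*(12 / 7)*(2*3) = 1085792404324150539290486071547945356104 / 651535469817792626756267271963493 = 1666513.11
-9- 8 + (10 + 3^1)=-4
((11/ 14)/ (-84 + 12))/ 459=-11/ 462672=-0.00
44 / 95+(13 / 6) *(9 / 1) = 3793 / 190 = 19.96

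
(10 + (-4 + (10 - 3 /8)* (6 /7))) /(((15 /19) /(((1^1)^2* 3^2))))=3249 /20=162.45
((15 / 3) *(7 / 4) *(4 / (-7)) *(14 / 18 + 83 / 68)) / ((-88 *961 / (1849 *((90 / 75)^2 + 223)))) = 409300187 / 8347680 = 49.03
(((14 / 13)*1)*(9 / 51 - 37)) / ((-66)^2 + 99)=-8764 / 984555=-0.01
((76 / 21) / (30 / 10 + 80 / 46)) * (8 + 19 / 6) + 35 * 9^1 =2221663 / 6867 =323.53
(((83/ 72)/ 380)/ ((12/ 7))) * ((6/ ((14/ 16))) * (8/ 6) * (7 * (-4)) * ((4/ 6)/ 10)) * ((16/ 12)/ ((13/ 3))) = -4648/ 500175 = -0.01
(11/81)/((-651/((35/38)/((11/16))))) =-40/143127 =-0.00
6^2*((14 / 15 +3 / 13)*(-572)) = -119856 / 5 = -23971.20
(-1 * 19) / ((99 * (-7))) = 19 / 693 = 0.03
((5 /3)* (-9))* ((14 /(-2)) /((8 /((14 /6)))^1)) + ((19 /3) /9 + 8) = 8495 /216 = 39.33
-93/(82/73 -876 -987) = 6789/135917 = 0.05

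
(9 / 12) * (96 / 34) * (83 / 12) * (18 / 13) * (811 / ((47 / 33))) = 119951766 / 10387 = 11548.26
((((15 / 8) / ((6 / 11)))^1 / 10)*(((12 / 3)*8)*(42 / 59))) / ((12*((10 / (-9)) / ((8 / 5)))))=-1386 / 1475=-0.94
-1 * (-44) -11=33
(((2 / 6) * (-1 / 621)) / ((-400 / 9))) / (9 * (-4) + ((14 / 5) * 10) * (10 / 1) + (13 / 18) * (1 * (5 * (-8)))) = 0.00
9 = 9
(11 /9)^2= 121 /81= 1.49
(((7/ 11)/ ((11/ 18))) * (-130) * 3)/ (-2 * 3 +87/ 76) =83.64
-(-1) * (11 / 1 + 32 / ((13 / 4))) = 271 / 13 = 20.85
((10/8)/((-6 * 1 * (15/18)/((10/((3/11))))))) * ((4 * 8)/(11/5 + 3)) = -2200/39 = -56.41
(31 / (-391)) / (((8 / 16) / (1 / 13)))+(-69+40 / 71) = -24702699 / 360893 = -68.45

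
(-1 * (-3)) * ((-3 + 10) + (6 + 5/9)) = 122/3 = 40.67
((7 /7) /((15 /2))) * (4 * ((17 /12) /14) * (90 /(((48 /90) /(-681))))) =-173655 /28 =-6201.96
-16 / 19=-0.84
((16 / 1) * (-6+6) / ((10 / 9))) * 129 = 0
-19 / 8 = -2.38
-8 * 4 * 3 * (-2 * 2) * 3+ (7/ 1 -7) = 1152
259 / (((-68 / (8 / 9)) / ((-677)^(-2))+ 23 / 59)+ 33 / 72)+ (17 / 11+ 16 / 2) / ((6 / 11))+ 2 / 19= 33214517728983 / 1886625117010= 17.61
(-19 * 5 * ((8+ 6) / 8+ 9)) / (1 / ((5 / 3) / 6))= -283.68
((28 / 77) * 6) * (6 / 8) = 18 / 11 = 1.64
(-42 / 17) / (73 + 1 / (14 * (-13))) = -7644 / 225845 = -0.03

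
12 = 12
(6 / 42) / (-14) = -1 / 98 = -0.01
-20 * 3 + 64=4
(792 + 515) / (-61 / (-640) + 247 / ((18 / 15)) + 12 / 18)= 836480 / 132221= 6.33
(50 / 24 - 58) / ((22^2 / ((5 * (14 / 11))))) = -2135 / 2904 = -0.74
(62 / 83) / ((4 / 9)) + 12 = 2271 / 166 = 13.68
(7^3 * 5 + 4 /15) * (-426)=-730703.60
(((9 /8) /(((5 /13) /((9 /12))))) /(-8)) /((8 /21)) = -7371 /10240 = -0.72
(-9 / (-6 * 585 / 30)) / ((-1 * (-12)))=0.01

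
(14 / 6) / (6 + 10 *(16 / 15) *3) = 7 / 114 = 0.06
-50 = -50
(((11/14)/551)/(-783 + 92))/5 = -11/26651870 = -0.00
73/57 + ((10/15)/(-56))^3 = 14422445/11261376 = 1.28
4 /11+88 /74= 632 /407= 1.55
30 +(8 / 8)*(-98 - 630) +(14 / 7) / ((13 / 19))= -9036 / 13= -695.08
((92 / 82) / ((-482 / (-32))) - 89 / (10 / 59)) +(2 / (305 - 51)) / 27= -177888777949 / 338819490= -525.03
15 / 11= 1.36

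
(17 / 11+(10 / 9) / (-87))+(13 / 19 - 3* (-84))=254.22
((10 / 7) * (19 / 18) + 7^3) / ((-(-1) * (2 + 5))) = 21704 / 441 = 49.22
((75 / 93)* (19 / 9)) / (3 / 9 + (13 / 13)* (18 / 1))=95 / 1023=0.09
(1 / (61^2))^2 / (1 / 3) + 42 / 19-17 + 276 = 68716908940 / 263070979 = 261.21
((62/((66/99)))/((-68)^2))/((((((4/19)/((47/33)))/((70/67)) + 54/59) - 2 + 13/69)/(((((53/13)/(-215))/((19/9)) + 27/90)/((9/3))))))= -1283345667261/496530400117856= -0.00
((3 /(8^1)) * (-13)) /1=-39 /8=-4.88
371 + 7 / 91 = 4824 / 13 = 371.08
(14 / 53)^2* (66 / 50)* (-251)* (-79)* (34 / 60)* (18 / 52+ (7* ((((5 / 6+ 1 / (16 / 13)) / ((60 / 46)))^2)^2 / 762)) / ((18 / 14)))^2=3542886185927922588281937637107639492177983 / 25799622979109639291566188134400000000000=137.32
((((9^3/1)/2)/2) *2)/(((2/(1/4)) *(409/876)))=159651/1636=97.59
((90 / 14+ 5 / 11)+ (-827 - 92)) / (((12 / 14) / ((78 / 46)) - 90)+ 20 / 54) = 24651783 / 2408758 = 10.23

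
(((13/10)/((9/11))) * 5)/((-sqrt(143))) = -sqrt(143)/18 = -0.66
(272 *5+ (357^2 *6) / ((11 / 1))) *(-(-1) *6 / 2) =2338962 / 11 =212632.91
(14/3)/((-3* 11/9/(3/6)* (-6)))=7/66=0.11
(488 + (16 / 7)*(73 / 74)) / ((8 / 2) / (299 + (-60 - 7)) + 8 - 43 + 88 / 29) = -15.35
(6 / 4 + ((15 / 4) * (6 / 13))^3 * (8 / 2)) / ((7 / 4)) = 195432 / 15379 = 12.71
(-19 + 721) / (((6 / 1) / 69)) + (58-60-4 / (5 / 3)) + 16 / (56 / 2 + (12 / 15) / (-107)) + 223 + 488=41091203 / 4680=8780.17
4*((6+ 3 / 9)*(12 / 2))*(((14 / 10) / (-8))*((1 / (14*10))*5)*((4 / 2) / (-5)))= 19 / 50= 0.38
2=2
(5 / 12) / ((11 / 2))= 5 / 66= 0.08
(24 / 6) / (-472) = -1 / 118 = -0.01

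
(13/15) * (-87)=-377/5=-75.40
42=42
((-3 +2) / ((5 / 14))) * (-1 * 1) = 14 / 5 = 2.80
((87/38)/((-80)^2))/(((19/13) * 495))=377/762432000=0.00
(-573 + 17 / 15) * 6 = -17156 / 5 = -3431.20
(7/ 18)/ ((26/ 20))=35/ 117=0.30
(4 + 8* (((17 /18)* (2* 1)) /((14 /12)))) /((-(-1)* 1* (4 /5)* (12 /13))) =22.96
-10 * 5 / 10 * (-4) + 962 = 982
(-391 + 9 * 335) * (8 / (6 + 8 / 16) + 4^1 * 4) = 587776 / 13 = 45213.54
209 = 209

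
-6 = -6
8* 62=496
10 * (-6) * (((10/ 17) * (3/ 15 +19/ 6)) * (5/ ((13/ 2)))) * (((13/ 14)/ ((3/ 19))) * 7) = -191900/ 51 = -3762.75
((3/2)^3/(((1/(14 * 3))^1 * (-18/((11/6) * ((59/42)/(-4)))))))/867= 649/110976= 0.01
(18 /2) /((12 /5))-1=11 /4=2.75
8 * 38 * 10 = 3040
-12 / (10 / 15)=-18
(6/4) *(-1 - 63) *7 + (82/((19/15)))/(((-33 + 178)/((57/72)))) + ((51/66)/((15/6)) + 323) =-2222393/6380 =-348.34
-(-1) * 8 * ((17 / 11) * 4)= 49.45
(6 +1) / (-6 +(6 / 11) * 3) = -77 / 48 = -1.60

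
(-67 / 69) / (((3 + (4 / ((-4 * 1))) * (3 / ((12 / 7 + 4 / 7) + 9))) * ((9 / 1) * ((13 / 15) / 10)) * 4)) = -132325 / 1162512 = -0.11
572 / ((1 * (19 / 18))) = 541.89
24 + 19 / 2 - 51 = -35 / 2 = -17.50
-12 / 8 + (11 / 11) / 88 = -131 / 88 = -1.49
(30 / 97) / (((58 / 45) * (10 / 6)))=405 / 2813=0.14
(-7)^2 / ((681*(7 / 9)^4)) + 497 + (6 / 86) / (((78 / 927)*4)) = 24741893117 / 49742056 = 497.40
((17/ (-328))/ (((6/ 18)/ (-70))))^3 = 5687411625/ 4410944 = 1289.39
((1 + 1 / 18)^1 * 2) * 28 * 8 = 472.89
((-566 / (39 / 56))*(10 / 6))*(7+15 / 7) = -12384.27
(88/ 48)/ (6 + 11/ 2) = 11/ 69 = 0.16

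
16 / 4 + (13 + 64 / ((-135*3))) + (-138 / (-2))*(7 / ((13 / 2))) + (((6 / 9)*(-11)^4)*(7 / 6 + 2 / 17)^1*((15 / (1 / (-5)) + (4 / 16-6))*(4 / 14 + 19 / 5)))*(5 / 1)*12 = -9145524888964 / 36855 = -248148823.47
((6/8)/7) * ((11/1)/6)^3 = 1331/2016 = 0.66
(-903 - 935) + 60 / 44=-20203 / 11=-1836.64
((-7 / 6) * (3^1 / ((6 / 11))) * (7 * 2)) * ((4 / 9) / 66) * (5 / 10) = -49 / 162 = -0.30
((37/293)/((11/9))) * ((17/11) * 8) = 45288/35453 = 1.28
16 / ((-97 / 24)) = -384 / 97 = -3.96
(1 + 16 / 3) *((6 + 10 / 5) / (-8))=-6.33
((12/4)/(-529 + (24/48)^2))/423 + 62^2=1146338456/298215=3844.00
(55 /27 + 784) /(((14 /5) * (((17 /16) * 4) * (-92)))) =-106115 /147798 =-0.72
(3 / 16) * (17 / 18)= 0.18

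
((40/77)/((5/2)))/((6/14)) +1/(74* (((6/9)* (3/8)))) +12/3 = 5542/1221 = 4.54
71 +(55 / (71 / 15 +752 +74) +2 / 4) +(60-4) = 3179205 / 24922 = 127.57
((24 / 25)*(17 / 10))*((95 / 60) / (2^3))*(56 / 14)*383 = 123709 / 250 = 494.84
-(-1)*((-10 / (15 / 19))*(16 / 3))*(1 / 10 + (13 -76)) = 191216 / 45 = 4249.24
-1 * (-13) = 13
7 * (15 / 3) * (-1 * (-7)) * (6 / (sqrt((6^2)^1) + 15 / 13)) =6370 / 31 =205.48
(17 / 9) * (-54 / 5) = -102 / 5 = -20.40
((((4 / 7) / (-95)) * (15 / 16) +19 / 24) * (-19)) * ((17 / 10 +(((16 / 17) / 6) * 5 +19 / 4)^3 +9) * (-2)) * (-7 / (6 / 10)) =-19192709581721 / 305627904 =-62797.64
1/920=0.00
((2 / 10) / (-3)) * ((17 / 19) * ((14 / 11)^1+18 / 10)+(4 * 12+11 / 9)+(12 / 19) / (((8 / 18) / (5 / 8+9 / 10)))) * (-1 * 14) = 28513723 / 564300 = 50.53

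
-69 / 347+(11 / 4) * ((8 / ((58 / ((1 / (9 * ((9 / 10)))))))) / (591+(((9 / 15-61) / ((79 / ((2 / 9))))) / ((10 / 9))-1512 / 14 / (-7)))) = -1357996504391 / 6831998536383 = -0.20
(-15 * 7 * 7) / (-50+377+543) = -49 / 58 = -0.84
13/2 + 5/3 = 8.17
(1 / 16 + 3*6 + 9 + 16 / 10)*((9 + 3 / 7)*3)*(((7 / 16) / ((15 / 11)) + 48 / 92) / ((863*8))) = 351936519 / 3556940800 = 0.10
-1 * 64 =-64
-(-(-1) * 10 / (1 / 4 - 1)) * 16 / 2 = 320 / 3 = 106.67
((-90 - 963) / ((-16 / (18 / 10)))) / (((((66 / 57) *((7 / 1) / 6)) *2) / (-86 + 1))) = -9183213 / 2464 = -3726.95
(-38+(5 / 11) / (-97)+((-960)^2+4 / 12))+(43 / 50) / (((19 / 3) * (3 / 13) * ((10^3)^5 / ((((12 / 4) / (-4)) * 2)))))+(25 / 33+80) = 1868447028699999999998210641 / 2027300000000000000000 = 921643.09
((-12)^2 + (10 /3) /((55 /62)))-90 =1906 /33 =57.76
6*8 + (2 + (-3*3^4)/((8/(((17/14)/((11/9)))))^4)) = 49.94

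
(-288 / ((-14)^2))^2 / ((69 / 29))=50112 / 55223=0.91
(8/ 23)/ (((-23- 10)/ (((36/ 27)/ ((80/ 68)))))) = -136/ 11385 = -0.01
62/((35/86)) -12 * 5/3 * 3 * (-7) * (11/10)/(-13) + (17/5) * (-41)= -10281/455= -22.60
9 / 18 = 1 / 2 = 0.50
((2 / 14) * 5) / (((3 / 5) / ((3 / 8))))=25 / 56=0.45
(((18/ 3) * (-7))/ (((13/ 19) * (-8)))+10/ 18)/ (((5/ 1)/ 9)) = 3851/ 260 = 14.81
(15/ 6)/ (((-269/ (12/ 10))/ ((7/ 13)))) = -0.01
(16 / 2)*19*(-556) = -84512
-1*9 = -9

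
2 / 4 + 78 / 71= 227 / 142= 1.60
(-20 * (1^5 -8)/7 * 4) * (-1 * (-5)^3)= 10000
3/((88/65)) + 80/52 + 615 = 707855/1144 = 618.75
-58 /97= -0.60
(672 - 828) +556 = 400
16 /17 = 0.94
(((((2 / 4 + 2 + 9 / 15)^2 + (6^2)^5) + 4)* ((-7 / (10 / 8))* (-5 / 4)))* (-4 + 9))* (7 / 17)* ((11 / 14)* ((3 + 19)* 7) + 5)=18665912732607 / 170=109799486662.39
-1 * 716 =-716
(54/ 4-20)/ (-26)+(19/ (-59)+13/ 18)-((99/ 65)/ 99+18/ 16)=-135353/ 276120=-0.49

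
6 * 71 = 426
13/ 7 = 1.86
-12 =-12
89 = 89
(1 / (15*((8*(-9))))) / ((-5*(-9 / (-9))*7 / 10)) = 1 / 3780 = 0.00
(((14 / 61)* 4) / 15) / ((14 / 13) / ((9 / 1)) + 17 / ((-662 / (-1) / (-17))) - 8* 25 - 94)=-0.00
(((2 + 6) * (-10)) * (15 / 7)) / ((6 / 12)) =-2400 / 7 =-342.86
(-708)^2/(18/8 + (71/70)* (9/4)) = 15594880/141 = 110601.99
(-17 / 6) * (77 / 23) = -1309 / 138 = -9.49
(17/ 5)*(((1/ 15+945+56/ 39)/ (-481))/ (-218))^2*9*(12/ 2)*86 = 1.29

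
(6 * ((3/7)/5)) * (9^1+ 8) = 306/35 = 8.74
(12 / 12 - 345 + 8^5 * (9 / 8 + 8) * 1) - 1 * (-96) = 298760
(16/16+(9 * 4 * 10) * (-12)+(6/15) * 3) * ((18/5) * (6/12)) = -194301/25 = -7772.04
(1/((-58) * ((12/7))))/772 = -7/537312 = -0.00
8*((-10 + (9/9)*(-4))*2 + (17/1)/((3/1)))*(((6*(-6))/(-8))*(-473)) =380292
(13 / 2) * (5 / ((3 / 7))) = 455 / 6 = 75.83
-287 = -287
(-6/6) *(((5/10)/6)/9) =-1/108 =-0.01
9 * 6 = 54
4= 4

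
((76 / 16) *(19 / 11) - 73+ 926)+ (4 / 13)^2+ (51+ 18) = 6917705 / 7436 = 930.30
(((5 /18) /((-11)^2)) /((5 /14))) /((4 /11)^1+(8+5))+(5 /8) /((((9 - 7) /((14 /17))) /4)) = 72799 /70686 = 1.03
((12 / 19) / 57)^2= 16 / 130321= 0.00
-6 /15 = -2 /5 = -0.40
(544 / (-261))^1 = -544 / 261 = -2.08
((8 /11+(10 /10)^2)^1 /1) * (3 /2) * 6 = 171 /11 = 15.55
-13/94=-0.14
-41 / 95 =-0.43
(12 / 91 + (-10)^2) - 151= -4629 / 91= -50.87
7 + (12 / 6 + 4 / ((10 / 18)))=81 / 5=16.20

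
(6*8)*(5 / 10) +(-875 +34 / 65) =-850.48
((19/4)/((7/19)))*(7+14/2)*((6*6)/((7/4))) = 25992/7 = 3713.14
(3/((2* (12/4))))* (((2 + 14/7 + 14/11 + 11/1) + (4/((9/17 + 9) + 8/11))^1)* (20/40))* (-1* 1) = -175775/42196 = -4.17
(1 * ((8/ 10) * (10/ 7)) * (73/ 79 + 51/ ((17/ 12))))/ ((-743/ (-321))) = 7490856/ 410879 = 18.23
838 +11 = 849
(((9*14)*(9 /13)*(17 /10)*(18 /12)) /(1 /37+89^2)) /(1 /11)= 11769219 /38100140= 0.31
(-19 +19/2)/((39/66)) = -16.08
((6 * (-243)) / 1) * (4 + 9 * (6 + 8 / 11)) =-1035180 / 11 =-94107.27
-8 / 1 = -8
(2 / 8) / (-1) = -1 / 4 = -0.25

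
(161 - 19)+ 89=231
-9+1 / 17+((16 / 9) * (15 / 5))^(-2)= -8.91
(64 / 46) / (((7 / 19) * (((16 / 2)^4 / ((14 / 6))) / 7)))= 133 / 8832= 0.02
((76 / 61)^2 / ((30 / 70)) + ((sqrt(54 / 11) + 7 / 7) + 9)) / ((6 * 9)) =sqrt(66) / 198 + 76031 / 301401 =0.29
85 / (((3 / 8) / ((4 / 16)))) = 170 / 3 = 56.67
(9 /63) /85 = 1 /595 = 0.00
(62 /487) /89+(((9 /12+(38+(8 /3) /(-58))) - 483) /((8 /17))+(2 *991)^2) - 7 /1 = 473903956794647 /120666912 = 3927372.87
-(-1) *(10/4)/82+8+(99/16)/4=25131/2624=9.58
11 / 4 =2.75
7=7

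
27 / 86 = 0.31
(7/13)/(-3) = -7/39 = -0.18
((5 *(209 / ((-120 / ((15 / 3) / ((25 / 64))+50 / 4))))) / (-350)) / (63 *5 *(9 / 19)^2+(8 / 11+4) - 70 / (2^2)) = 209974567 / 19315338000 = 0.01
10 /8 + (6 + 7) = 57 /4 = 14.25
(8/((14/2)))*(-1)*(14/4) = -4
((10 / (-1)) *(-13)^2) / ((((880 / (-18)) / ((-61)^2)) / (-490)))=-63027820.23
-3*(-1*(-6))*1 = -18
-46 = -46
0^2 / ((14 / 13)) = 0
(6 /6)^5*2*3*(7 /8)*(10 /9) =35 /6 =5.83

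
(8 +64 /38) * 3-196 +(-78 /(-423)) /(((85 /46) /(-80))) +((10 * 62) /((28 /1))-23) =-56041334 /318801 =-175.79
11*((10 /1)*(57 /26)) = 3135 /13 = 241.15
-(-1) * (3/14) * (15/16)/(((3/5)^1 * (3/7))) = 25/32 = 0.78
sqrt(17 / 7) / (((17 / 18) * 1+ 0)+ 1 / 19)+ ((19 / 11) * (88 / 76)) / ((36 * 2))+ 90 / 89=2.60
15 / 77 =0.19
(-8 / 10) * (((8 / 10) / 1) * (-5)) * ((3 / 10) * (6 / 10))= 72 / 125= 0.58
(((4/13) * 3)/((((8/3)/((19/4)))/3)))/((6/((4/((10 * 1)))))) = 171/520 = 0.33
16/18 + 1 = 17/9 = 1.89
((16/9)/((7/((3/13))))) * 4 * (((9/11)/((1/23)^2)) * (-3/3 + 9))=812544/1001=811.73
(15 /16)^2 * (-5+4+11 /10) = 45 /512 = 0.09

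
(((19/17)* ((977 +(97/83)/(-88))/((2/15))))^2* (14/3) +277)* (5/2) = 48254269305657598105/61670768896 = 782449613.80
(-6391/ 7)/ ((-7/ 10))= 9130/ 7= 1304.29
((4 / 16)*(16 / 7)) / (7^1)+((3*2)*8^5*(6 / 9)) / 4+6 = 1605930 / 49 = 32774.08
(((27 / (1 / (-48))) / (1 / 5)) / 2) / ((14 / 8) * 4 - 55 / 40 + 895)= -3.60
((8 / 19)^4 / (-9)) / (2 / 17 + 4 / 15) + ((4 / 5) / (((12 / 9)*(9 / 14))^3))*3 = 2185082647 / 574715610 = 3.80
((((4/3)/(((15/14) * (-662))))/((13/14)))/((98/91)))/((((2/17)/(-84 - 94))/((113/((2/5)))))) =2393566/2979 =803.48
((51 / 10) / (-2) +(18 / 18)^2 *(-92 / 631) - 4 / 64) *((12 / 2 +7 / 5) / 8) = -5151843 / 2019200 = -2.55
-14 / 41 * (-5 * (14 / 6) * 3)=490 / 41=11.95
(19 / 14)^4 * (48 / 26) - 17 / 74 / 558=8071291477 / 1288847196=6.26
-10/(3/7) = -70/3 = -23.33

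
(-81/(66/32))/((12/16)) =-576/11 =-52.36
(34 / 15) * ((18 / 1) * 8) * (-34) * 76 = -4217088 / 5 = -843417.60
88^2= 7744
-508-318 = -826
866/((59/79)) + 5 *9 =71069/59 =1204.56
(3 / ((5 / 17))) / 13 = 51 / 65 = 0.78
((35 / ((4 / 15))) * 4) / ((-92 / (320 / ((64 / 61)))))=-160125 / 92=-1740.49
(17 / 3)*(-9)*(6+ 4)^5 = -5100000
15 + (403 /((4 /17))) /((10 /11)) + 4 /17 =1291497 /680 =1899.26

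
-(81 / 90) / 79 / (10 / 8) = -18 / 1975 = -0.01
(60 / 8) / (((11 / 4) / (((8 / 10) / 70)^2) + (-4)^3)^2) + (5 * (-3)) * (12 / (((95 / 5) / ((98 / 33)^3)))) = -2123251864950887200 / 8557486105347267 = -248.12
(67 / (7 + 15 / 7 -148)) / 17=-469 / 16524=-0.03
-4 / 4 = -1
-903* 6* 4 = -21672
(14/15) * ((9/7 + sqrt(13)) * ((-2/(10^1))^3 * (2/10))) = -14 * sqrt(13)/9375 - 6/3125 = -0.01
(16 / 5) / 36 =4 / 45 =0.09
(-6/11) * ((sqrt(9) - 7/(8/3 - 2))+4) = 21/11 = 1.91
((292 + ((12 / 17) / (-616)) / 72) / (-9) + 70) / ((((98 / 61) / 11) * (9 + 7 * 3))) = 1295470237 / 151139520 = 8.57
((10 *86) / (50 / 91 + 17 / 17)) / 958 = 39130 / 67539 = 0.58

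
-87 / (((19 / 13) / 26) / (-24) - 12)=705744 / 97363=7.25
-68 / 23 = -2.96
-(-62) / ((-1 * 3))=-20.67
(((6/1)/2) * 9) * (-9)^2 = 2187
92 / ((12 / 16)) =368 / 3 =122.67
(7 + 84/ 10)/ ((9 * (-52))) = -77/ 2340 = -0.03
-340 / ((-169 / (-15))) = -5100 / 169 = -30.18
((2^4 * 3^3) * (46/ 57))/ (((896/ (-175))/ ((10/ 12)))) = -8625/ 152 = -56.74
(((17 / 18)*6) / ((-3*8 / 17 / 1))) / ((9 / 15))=-1445 / 216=-6.69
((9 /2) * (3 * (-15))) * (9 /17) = -3645 /34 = -107.21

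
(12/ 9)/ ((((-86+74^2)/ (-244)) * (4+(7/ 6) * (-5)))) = 976/ 29645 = 0.03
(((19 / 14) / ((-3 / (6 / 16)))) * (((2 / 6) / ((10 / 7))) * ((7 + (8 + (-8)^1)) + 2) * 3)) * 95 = -3249 / 32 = -101.53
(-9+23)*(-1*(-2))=28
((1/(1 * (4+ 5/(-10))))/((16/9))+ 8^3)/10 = 51.22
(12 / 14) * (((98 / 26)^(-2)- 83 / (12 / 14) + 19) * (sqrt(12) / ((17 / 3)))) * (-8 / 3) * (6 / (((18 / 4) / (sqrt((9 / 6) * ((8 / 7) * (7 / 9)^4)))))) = 143392384 * sqrt(7) / 3306177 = 114.75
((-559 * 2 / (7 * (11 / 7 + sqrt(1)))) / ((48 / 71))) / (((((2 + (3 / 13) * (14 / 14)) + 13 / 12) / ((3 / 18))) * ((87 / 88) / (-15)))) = 2579785 / 36801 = 70.10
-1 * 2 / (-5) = 2 / 5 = 0.40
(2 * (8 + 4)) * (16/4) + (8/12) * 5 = 298/3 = 99.33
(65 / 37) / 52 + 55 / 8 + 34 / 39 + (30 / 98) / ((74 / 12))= 4429211 / 565656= 7.83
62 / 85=0.73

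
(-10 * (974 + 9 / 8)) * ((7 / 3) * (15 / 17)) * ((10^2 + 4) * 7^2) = -102307820.59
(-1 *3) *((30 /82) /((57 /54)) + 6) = -14832 /779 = -19.04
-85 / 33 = -2.58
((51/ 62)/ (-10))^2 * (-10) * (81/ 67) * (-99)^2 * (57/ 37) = -117698415417/ 95292760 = -1235.12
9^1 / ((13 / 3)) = 27 / 13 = 2.08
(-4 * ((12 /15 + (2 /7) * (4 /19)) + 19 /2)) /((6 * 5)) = -4593 /3325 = -1.38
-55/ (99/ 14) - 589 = -5371/ 9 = -596.78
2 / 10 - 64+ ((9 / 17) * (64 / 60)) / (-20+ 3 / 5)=-526271 / 8245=-63.83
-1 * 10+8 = -2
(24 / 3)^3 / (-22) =-256 / 11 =-23.27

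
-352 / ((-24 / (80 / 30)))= 352 / 9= 39.11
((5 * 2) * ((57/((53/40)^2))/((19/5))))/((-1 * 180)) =-4000/8427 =-0.47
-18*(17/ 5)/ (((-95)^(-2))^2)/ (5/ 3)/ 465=-199391130/ 31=-6431971.94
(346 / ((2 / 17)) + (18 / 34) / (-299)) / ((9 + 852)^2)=14949094 / 3768134643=0.00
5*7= 35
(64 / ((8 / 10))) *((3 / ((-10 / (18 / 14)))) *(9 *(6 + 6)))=-23328 / 7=-3332.57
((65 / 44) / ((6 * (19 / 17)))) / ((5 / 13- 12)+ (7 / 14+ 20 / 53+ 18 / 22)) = -8957 / 403332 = -0.02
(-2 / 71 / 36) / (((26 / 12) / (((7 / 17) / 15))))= -7 / 706095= -0.00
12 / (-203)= -12 / 203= -0.06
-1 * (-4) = 4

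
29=29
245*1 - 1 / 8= 1959 / 8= 244.88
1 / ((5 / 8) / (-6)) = -48 / 5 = -9.60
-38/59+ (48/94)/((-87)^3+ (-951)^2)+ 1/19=-67214041/113645859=-0.59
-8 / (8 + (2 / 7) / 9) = -252 / 253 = -1.00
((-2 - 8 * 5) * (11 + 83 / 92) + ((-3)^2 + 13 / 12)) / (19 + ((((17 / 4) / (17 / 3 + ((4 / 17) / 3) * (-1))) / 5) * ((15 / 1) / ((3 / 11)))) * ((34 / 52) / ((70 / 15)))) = -4674766460 / 192524421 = -24.28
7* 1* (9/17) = 63/17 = 3.71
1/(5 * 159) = 1/795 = 0.00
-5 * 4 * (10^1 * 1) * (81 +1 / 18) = -145900 / 9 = -16211.11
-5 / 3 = -1.67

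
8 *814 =6512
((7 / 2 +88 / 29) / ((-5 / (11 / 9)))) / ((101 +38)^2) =-4169 / 50427810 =-0.00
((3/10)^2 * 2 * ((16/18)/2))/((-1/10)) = -0.80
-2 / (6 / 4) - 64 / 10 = -116 / 15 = -7.73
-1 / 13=-0.08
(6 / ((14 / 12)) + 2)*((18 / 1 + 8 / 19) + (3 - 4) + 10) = 26050 / 133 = 195.86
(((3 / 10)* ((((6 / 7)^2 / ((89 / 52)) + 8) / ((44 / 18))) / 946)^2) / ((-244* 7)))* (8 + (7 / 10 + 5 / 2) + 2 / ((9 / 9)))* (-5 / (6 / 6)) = 0.00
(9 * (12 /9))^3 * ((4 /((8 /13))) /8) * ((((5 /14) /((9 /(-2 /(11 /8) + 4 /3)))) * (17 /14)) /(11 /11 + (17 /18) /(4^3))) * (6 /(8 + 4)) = -2545920 /630091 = -4.04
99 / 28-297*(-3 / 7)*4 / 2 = 7227 / 28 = 258.11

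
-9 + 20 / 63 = -547 / 63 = -8.68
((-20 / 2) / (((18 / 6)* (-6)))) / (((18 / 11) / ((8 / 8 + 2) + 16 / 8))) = 1.70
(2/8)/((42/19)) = 19/168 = 0.11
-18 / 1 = -18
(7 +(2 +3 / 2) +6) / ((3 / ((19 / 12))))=209 / 24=8.71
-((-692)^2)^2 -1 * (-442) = -229310730054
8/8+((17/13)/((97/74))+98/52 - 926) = -2325581/2522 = -922.12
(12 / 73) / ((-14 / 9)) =-54 / 511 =-0.11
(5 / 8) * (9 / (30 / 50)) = 75 / 8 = 9.38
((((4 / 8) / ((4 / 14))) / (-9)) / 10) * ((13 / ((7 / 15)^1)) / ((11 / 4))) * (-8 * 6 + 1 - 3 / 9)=923 / 99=9.32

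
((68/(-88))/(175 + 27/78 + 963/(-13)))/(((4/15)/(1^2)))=-3315/115852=-0.03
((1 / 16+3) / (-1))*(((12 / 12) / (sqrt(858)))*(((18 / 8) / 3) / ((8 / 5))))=-245*sqrt(858) / 146432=-0.05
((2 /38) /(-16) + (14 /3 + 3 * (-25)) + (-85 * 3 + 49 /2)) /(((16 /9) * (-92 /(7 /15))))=1920541 /2237440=0.86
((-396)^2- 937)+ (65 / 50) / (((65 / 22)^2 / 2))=253303859 / 1625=155879.30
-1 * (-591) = 591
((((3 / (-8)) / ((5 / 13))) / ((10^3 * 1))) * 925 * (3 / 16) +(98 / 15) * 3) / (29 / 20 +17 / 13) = 6466603 / 917760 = 7.05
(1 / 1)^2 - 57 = -56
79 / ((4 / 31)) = 2449 / 4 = 612.25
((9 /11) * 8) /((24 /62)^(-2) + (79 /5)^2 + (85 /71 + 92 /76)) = 349660800 /13820996431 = 0.03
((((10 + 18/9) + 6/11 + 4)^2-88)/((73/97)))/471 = 726724/1386781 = 0.52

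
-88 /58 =-44 /29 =-1.52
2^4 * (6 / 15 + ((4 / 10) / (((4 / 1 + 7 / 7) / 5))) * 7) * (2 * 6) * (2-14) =-36864 / 5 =-7372.80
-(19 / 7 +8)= -75 / 7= -10.71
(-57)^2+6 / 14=22746 / 7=3249.43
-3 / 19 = -0.16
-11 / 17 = -0.65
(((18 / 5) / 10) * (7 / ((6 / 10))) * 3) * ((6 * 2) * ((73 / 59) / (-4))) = -13797 / 295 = -46.77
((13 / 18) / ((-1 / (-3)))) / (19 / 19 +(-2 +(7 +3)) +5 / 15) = 13 / 56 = 0.23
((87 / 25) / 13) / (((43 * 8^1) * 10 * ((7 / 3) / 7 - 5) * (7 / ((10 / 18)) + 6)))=-87 / 97042400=-0.00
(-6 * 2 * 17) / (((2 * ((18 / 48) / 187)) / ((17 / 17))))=-50864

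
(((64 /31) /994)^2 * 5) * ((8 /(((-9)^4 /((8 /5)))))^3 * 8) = 2147483648 /1676047362973663779225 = 0.00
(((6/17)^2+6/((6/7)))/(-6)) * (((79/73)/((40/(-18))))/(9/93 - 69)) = -5042491/600842560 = -0.01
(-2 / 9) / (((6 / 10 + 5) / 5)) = -25 / 126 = -0.20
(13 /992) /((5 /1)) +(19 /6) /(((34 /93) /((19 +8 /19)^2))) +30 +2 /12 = 15847087357 /4806240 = 3297.19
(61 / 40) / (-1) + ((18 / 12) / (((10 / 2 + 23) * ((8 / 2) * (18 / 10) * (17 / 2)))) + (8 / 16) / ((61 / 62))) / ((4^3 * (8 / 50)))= -657967139 / 445992960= -1.48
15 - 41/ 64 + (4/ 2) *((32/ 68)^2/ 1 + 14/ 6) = 1080293/ 55488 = 19.47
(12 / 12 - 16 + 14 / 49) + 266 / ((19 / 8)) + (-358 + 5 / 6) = -10915 / 42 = -259.88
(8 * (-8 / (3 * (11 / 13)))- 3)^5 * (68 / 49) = -970646823408332 / 39135393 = -24802276.12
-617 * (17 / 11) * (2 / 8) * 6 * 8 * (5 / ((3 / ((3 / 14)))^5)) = -157335 / 1479016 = -0.11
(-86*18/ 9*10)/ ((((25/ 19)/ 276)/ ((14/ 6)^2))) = -29464288/ 15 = -1964285.87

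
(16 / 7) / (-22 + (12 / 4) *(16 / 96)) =-32 / 301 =-0.11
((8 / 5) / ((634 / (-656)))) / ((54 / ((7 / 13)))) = -9184 / 556335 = -0.02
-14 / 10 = -7 / 5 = -1.40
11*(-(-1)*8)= 88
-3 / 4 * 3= -2.25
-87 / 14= -6.21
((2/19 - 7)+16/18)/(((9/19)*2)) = -1027/162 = -6.34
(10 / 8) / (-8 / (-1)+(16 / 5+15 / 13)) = 325 / 3212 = 0.10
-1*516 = -516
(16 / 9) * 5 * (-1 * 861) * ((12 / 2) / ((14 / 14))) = -45920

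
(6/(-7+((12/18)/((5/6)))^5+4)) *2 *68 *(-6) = 1832.12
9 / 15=3 / 5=0.60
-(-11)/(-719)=-11/719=-0.02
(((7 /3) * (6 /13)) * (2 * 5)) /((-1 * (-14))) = 10 /13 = 0.77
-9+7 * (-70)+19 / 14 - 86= -8171 / 14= -583.64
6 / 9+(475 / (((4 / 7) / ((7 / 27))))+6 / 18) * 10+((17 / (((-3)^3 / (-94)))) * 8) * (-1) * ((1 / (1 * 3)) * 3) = 30341 / 18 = 1685.61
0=0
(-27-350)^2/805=142129/805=176.56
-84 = -84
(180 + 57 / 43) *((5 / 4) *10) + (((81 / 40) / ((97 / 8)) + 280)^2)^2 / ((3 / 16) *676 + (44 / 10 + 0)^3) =117280886102980216972199 / 4033908397482610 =29073760.37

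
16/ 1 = 16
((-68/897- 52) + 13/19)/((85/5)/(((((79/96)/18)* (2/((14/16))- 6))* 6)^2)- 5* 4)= 14.18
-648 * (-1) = 648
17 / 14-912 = -12751 / 14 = -910.79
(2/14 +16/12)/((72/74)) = 1147/756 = 1.52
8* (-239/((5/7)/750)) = -2007600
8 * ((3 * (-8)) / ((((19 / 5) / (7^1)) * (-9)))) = 2240 / 57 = 39.30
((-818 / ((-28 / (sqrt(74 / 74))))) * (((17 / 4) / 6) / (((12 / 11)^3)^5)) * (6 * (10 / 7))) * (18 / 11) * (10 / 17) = 3882942048388639225 / 83882673017192448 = 46.29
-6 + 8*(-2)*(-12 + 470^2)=-3534214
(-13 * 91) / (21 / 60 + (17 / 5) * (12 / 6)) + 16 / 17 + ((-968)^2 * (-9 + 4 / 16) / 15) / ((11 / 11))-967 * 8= -311073292 / 561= -554497.85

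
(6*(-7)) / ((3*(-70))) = 0.20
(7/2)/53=7/106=0.07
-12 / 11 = -1.09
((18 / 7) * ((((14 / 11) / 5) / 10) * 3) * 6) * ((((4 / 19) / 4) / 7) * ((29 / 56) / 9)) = 261 / 512050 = 0.00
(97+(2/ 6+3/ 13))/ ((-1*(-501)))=0.19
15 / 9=5 / 3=1.67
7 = 7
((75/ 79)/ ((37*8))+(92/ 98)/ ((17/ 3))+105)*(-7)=-2048571027/ 2782696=-736.18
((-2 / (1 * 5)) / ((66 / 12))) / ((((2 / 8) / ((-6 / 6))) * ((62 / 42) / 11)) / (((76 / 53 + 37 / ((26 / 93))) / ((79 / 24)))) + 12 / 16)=-743295168 / 7656794615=-0.10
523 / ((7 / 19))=9937 / 7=1419.57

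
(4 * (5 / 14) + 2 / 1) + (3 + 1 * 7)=94 / 7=13.43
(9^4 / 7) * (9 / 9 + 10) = 72171 / 7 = 10310.14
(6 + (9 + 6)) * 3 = 63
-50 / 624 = -0.08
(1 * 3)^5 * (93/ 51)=7533/ 17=443.12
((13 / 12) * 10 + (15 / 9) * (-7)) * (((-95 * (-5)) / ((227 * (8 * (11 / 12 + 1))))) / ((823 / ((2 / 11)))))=-2375 / 94531426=-0.00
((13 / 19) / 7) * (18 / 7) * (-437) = -5382 / 49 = -109.84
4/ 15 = 0.27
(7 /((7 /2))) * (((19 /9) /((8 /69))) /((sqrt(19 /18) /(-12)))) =-69 * sqrt(38) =-425.34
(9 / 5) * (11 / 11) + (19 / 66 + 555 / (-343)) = 53177 / 113190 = 0.47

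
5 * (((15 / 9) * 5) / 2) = 125 / 6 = 20.83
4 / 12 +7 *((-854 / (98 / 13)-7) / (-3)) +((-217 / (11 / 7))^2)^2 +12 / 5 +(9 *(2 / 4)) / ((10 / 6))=53239189731111 / 146410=363630829.39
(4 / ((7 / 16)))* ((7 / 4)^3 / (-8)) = -49 / 8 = -6.12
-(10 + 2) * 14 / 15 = -56 / 5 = -11.20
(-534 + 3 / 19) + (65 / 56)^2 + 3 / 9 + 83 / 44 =-1042665181 / 1966272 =-530.28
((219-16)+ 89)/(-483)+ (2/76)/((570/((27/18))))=-4215997/6974520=-0.60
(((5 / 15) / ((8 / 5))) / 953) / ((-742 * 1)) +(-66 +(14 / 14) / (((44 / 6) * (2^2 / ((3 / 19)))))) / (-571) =234078615959 / 2025305033136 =0.12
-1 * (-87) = 87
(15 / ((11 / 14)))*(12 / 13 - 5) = -11130 / 143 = -77.83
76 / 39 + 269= 10567 / 39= 270.95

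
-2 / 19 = -0.11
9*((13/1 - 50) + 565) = 4752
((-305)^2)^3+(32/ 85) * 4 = 68425497198203253/ 85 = 805005849390626.51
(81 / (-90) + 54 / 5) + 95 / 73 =8177 / 730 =11.20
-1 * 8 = -8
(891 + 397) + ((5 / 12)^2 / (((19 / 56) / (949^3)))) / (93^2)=153377160979 / 2957958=51852.38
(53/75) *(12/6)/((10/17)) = 2.40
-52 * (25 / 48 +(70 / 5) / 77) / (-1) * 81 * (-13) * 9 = -15235857 / 44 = -346269.48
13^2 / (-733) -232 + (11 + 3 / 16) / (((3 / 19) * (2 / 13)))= 16066529 / 70368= 228.32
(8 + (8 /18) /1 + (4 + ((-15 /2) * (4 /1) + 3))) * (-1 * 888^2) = 11477696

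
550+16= 566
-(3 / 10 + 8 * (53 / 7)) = -4261 / 70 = -60.87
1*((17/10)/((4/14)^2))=833/40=20.82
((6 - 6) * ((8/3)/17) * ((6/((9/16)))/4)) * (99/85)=0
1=1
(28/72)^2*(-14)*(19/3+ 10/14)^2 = -76664/729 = -105.16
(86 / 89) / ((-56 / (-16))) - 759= -472685 / 623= -758.72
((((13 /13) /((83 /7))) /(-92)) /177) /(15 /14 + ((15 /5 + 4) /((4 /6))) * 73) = -49 /7261996356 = -0.00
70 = 70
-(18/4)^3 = -729/8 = -91.12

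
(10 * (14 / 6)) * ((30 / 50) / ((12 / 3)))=7 / 2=3.50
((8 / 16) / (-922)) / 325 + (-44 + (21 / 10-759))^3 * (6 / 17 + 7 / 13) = -3588877876188751 / 7837000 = -457940267.47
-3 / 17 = -0.18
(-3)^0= 1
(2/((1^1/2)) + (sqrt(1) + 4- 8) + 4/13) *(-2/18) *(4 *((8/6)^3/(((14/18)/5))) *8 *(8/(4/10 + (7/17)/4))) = -473497600/420147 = -1126.98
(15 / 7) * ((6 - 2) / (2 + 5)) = 60 / 49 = 1.22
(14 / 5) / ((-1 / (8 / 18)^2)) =-224 / 405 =-0.55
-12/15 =-4/5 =-0.80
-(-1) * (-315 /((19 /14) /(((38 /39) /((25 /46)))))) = -27048 /65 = -416.12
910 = 910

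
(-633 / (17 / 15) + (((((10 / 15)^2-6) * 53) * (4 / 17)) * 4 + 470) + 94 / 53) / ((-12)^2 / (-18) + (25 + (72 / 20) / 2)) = -19.36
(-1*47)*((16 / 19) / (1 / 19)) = -752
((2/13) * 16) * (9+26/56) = 2120/91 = 23.30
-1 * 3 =-3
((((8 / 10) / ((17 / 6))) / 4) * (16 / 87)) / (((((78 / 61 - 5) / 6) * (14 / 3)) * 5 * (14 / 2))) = -17568 / 137090975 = -0.00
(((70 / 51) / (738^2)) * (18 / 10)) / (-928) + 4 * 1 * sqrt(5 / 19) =-7 / 1432050624 + 4 * sqrt(95) / 19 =2.05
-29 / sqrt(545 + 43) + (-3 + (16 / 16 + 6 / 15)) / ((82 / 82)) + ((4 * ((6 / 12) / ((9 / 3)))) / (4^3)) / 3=-2.79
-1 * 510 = -510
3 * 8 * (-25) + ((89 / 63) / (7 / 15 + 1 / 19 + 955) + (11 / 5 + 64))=-15263389552 / 28593915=-533.80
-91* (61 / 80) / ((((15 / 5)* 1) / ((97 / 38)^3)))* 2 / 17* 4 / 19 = -5066247823 / 531709680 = -9.53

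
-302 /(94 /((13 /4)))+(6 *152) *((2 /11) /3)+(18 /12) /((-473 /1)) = 3986291 /88924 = 44.83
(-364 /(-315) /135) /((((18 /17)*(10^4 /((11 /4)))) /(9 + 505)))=624767 /546750000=0.00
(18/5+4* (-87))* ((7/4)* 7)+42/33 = -463939/110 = -4217.63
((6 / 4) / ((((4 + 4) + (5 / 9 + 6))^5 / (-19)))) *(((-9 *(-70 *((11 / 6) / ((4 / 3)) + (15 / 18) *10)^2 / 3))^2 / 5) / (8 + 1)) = -30004897842107685 / 79010794805248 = -379.76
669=669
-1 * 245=-245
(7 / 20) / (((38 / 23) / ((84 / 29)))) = 3381 / 5510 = 0.61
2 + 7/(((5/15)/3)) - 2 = 63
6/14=3/7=0.43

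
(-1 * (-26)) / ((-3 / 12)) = -104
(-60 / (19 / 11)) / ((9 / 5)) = -1100 / 57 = -19.30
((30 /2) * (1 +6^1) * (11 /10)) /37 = 231 /74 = 3.12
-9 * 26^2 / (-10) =3042 / 5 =608.40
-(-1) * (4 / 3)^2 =16 / 9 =1.78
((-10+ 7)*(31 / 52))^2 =8649 / 2704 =3.20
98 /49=2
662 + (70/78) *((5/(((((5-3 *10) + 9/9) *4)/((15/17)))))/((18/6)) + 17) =43105141/63648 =677.24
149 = 149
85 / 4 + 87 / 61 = 22.68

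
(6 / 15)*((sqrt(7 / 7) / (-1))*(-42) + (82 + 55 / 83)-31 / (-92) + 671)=6078253 / 19090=318.40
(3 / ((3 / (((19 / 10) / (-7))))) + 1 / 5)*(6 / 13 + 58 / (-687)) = -1684 / 62517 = -0.03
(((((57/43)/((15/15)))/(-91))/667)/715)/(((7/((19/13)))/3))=-3249/169817763115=-0.00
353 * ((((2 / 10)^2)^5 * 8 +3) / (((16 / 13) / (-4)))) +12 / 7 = -3440.04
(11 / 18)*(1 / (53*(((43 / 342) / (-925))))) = -193325 / 2279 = -84.83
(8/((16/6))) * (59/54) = 3.28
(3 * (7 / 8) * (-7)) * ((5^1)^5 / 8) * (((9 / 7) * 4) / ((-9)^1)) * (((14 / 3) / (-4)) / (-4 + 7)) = -153125 / 96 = -1595.05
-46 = -46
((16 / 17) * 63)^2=1016064 / 289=3515.79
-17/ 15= -1.13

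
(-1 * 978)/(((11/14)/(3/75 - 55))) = 18812808/275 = 68410.21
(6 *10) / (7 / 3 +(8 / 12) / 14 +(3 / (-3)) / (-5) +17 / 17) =1575 / 94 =16.76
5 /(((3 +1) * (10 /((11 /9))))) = 11 /72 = 0.15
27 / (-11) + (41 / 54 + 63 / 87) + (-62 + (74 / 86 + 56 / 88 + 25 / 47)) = -60.94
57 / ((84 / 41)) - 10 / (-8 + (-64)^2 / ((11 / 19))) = 3784579 / 136038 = 27.82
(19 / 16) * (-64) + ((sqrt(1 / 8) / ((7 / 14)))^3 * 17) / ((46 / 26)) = -76 + 221 * sqrt(2) / 92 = -72.60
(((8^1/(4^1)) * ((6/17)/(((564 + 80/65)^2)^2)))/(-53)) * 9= -771147/656661251719722304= -0.00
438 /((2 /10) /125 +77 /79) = 3604375 /8034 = 448.64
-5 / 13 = -0.38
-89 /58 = -1.53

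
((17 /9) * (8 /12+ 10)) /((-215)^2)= 544 /1248075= 0.00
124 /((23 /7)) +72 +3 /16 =40453 /368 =109.93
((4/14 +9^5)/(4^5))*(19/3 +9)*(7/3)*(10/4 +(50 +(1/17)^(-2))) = 6493236605/9216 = 704561.26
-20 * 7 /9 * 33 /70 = -22 /3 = -7.33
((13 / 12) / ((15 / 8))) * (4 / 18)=52 / 405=0.13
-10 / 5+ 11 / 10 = -0.90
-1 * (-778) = 778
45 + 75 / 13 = 660 / 13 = 50.77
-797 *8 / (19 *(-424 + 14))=3188 / 3895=0.82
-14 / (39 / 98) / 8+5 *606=235997 / 78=3025.60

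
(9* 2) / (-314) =-9 / 157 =-0.06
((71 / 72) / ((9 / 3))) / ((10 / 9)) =71 / 240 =0.30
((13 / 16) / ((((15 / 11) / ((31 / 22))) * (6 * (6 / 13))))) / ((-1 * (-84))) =0.00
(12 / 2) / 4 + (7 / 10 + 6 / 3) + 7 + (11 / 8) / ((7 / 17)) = 4071 / 280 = 14.54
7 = 7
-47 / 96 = -0.49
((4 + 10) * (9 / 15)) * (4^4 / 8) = 268.80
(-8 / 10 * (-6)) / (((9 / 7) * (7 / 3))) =8 / 5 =1.60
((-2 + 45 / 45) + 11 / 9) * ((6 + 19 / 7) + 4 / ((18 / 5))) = 1238 / 567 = 2.18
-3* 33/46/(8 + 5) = -99/598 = -0.17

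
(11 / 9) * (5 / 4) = 55 / 36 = 1.53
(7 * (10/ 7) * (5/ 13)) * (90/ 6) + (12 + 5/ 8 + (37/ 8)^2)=76301/ 832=91.71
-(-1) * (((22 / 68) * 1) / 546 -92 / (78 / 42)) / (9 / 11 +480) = -10115831 / 98184996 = -0.10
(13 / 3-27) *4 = -272 / 3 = -90.67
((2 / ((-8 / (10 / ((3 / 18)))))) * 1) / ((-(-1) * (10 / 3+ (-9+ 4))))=9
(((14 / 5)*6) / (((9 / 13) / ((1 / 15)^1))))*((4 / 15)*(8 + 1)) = 1456 / 375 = 3.88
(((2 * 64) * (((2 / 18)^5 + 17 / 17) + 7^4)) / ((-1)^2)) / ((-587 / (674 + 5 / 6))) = -36754735696064 / 103985289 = -353460.92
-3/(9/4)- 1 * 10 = -11.33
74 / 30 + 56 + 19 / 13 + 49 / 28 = 48109 / 780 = 61.68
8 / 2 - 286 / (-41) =450 / 41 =10.98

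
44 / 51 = 0.86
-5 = -5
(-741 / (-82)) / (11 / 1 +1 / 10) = 1235 / 1517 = 0.81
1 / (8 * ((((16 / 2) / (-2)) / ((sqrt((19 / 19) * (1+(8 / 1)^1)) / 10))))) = -3 / 320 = -0.01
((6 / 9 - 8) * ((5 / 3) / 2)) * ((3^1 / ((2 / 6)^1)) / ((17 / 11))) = -605 / 17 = -35.59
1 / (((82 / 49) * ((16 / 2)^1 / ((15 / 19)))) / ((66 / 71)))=24255 / 442472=0.05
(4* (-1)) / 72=-0.06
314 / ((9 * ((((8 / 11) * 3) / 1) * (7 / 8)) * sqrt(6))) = 1727 * sqrt(6) / 567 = 7.46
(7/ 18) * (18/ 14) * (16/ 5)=8/ 5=1.60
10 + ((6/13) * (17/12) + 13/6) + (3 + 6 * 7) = 2255/39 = 57.82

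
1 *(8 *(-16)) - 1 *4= -132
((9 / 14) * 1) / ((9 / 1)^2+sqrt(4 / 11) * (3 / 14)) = 6237 / 785860-3 * sqrt(11) / 785860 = 0.01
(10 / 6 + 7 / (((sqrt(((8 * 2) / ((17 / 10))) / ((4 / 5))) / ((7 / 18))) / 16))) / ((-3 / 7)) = -686 * sqrt(34) / 135 - 35 / 9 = -33.52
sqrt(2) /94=0.02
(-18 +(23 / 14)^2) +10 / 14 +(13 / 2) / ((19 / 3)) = -50499 / 3724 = -13.56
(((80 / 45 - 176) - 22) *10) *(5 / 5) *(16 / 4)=-70640 / 9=-7848.89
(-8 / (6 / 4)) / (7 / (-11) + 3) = -2.26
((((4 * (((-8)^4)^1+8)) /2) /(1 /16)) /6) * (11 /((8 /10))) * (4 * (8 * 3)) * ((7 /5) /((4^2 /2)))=5056128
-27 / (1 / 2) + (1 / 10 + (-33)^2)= 10351 / 10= 1035.10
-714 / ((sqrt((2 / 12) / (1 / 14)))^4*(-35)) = 918 / 245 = 3.75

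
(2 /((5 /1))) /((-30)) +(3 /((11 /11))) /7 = 218 /525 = 0.42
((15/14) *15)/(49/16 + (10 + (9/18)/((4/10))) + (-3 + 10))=1800/2387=0.75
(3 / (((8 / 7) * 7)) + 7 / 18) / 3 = 55 / 216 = 0.25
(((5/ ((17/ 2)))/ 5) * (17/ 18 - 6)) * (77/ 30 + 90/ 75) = -10283/ 4590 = -2.24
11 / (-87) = -11 / 87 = -0.13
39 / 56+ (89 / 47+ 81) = 220009 / 2632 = 83.59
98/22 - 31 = -292/11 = -26.55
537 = 537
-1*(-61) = 61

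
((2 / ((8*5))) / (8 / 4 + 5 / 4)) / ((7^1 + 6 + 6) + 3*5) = 1 / 2210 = 0.00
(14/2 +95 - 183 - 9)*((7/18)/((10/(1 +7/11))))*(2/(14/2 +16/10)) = -630/473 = -1.33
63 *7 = 441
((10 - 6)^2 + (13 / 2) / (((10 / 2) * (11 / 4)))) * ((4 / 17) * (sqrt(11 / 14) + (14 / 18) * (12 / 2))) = 1812 * sqrt(154) / 6545 + 16912 / 935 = 21.52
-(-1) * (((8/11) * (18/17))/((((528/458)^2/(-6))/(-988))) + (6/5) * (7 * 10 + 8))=399177246/113135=3528.33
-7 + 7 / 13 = -84 / 13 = -6.46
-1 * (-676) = 676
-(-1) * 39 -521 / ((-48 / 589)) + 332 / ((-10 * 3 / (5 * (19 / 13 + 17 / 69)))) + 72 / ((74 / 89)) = 10234203769 / 1593072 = 6424.19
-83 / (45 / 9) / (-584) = 83 / 2920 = 0.03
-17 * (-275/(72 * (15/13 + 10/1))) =12155/2088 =5.82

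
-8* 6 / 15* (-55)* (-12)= -2112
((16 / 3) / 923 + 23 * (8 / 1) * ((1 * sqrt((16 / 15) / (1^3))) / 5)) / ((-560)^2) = 1 / 54272400 + 23 * sqrt(15) / 735000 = 0.00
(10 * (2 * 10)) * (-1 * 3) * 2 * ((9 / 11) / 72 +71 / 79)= -949050 / 869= -1092.12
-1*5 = -5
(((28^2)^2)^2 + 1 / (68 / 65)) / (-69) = -5475391280.25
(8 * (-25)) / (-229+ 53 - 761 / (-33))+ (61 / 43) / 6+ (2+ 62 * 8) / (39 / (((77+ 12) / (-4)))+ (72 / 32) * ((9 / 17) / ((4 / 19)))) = 5295991939699 / 41033896638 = 129.06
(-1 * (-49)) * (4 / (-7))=-28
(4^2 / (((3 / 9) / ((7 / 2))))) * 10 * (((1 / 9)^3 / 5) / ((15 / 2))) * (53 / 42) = 0.08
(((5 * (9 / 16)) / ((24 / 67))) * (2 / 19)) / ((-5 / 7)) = -1.16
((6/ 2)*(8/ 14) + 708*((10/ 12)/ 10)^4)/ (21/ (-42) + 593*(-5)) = -21149/ 35870688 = -0.00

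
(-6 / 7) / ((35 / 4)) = -24 / 245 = -0.10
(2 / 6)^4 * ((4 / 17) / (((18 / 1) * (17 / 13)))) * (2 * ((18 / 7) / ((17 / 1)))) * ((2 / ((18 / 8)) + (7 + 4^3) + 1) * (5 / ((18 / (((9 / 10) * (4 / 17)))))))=68224 / 426207663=0.00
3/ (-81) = -1/ 27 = -0.04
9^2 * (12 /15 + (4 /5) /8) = 729 /10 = 72.90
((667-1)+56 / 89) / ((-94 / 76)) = -2254540 / 4183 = -538.98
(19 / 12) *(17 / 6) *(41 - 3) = 6137 / 36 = 170.47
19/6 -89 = -515/6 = -85.83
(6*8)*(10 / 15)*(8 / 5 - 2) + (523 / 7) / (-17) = -10231 / 595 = -17.19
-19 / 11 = -1.73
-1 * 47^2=-2209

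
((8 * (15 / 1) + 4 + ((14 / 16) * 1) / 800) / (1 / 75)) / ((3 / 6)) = 2380821 / 128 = 18600.16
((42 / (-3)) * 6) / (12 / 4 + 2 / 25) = -300 / 11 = -27.27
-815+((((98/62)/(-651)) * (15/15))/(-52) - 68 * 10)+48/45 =-373274171/249860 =-1493.93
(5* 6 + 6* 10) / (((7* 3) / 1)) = 30 / 7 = 4.29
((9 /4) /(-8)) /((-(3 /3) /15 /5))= 675 /32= 21.09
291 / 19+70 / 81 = 16.18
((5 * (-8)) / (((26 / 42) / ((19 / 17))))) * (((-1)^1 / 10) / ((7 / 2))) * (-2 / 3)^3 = -1216 / 1989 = -0.61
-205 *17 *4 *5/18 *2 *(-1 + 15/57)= 975800/171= 5706.43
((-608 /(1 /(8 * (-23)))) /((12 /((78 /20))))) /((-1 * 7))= -181792 /35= -5194.06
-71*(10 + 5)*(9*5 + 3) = -51120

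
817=817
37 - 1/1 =36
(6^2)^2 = 1296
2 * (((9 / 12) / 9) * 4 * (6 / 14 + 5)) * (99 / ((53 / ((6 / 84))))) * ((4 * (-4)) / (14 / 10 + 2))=-100320 / 44149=-2.27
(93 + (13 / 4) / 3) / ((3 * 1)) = 1129 / 36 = 31.36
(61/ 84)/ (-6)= -61/ 504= -0.12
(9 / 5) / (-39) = -3 / 65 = -0.05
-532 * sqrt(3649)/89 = -361.08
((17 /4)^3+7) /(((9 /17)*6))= 30379 /1152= 26.37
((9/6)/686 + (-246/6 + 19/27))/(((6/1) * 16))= -1492655/3556224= -0.42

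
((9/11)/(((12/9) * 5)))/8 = 27/1760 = 0.02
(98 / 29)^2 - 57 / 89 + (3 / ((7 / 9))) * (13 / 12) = 31348265 / 2095772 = 14.96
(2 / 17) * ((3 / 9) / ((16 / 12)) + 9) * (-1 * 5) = -185 / 34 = -5.44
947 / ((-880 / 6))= -2841 / 440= -6.46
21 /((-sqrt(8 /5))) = -21 * sqrt(10) /4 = -16.60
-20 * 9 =-180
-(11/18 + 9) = -173/18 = -9.61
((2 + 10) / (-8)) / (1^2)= -3 / 2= -1.50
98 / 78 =49 / 39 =1.26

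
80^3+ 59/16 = 8192059/16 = 512003.69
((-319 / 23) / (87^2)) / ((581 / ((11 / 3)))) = -121 / 10463229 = -0.00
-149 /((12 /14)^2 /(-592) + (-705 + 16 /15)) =16208220 /76574003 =0.21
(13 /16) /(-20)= -13 /320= -0.04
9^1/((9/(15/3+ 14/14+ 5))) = 11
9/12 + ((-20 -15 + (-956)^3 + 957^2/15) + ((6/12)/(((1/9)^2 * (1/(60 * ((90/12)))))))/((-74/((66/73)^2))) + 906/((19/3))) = -873661851.91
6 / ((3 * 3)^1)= 2 / 3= 0.67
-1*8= -8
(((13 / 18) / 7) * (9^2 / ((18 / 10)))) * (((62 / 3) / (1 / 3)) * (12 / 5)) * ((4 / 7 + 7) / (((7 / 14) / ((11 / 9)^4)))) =2501736952 / 107163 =23345.16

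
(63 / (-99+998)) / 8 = 63 / 7192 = 0.01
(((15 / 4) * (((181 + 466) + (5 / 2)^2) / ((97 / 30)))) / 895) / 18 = 13065 / 277808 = 0.05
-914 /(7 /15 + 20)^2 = -205650 /94249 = -2.18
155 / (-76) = -155 / 76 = -2.04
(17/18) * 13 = 221/18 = 12.28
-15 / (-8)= 15 / 8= 1.88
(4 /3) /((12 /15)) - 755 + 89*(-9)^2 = 19367 /3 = 6455.67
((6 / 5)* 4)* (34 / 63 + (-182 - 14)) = -98512 / 105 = -938.21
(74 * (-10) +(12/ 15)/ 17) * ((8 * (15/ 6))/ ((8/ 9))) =-283032/ 17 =-16648.94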